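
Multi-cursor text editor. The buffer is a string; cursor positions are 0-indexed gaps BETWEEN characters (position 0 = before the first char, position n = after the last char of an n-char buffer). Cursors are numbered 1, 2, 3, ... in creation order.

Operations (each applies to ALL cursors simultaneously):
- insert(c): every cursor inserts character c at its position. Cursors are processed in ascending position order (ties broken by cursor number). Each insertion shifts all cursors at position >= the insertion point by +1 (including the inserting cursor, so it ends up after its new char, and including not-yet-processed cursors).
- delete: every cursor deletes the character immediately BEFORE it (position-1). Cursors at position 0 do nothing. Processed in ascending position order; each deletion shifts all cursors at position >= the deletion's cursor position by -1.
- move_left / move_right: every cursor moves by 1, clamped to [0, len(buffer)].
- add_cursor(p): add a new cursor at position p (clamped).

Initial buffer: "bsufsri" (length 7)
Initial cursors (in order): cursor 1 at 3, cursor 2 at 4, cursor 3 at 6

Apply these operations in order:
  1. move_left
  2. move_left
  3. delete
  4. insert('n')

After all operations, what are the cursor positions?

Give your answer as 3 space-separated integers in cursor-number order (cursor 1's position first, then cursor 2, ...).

After op 1 (move_left): buffer="bsufsri" (len 7), cursors c1@2 c2@3 c3@5, authorship .......
After op 2 (move_left): buffer="bsufsri" (len 7), cursors c1@1 c2@2 c3@4, authorship .......
After op 3 (delete): buffer="usri" (len 4), cursors c1@0 c2@0 c3@1, authorship ....
After op 4 (insert('n')): buffer="nnunsri" (len 7), cursors c1@2 c2@2 c3@4, authorship 12.3...

Answer: 2 2 4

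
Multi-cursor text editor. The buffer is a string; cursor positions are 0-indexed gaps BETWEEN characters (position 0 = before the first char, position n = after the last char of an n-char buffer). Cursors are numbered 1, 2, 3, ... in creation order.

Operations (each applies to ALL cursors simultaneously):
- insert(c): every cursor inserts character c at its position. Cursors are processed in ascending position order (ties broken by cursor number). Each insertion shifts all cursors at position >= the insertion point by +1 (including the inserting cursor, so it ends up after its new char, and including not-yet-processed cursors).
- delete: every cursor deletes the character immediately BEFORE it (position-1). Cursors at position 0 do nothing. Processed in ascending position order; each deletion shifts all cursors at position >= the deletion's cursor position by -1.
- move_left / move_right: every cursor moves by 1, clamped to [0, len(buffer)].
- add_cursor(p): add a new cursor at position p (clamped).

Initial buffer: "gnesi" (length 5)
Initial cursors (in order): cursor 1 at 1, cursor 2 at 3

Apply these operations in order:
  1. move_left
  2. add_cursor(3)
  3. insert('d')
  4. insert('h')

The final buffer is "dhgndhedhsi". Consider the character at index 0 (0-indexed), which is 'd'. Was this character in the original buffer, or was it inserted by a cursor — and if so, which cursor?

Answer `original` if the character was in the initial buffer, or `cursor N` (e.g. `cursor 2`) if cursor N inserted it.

Answer: cursor 1

Derivation:
After op 1 (move_left): buffer="gnesi" (len 5), cursors c1@0 c2@2, authorship .....
After op 2 (add_cursor(3)): buffer="gnesi" (len 5), cursors c1@0 c2@2 c3@3, authorship .....
After op 3 (insert('d')): buffer="dgndedsi" (len 8), cursors c1@1 c2@4 c3@6, authorship 1..2.3..
After op 4 (insert('h')): buffer="dhgndhedhsi" (len 11), cursors c1@2 c2@6 c3@9, authorship 11..22.33..
Authorship (.=original, N=cursor N): 1 1 . . 2 2 . 3 3 . .
Index 0: author = 1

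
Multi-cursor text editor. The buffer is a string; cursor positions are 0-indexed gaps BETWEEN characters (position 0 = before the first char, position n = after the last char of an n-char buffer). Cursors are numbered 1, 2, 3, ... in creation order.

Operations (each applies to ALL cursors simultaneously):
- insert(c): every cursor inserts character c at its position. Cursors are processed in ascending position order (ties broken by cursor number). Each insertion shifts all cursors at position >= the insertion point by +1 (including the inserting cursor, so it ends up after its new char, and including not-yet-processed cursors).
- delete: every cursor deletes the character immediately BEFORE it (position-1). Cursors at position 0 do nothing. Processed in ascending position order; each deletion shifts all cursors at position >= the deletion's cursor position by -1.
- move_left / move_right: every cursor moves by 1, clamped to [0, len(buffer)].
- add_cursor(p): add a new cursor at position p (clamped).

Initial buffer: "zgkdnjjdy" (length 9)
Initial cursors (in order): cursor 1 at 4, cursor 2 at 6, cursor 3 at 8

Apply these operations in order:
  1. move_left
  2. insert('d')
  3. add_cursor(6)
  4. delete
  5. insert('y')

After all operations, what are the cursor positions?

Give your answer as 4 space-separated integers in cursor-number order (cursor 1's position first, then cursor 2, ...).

Answer: 4 7 10 7

Derivation:
After op 1 (move_left): buffer="zgkdnjjdy" (len 9), cursors c1@3 c2@5 c3@7, authorship .........
After op 2 (insert('d')): buffer="zgkddndjjddy" (len 12), cursors c1@4 c2@7 c3@10, authorship ...1..2..3..
After op 3 (add_cursor(6)): buffer="zgkddndjjddy" (len 12), cursors c1@4 c4@6 c2@7 c3@10, authorship ...1..2..3..
After op 4 (delete): buffer="zgkdjjdy" (len 8), cursors c1@3 c2@4 c4@4 c3@6, authorship ........
After op 5 (insert('y')): buffer="zgkydyyjjydy" (len 12), cursors c1@4 c2@7 c4@7 c3@10, authorship ...1.24..3..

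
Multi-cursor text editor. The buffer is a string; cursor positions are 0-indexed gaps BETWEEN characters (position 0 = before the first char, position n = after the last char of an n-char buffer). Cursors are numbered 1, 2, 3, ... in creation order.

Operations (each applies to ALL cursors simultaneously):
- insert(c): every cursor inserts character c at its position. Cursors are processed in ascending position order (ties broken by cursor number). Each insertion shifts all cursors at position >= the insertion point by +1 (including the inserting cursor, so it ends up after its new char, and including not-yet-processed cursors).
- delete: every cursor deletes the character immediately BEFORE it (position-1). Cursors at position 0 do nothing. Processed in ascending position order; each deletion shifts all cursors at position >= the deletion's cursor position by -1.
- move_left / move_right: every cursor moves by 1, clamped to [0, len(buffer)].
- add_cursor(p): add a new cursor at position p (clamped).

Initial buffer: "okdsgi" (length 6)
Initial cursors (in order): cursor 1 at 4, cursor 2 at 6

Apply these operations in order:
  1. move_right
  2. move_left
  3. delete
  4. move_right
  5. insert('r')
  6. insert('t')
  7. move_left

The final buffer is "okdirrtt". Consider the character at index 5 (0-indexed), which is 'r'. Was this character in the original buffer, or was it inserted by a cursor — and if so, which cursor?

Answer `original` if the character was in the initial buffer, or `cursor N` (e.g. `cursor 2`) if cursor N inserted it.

After op 1 (move_right): buffer="okdsgi" (len 6), cursors c1@5 c2@6, authorship ......
After op 2 (move_left): buffer="okdsgi" (len 6), cursors c1@4 c2@5, authorship ......
After op 3 (delete): buffer="okdi" (len 4), cursors c1@3 c2@3, authorship ....
After op 4 (move_right): buffer="okdi" (len 4), cursors c1@4 c2@4, authorship ....
After op 5 (insert('r')): buffer="okdirr" (len 6), cursors c1@6 c2@6, authorship ....12
After op 6 (insert('t')): buffer="okdirrtt" (len 8), cursors c1@8 c2@8, authorship ....1212
After op 7 (move_left): buffer="okdirrtt" (len 8), cursors c1@7 c2@7, authorship ....1212
Authorship (.=original, N=cursor N): . . . . 1 2 1 2
Index 5: author = 2

Answer: cursor 2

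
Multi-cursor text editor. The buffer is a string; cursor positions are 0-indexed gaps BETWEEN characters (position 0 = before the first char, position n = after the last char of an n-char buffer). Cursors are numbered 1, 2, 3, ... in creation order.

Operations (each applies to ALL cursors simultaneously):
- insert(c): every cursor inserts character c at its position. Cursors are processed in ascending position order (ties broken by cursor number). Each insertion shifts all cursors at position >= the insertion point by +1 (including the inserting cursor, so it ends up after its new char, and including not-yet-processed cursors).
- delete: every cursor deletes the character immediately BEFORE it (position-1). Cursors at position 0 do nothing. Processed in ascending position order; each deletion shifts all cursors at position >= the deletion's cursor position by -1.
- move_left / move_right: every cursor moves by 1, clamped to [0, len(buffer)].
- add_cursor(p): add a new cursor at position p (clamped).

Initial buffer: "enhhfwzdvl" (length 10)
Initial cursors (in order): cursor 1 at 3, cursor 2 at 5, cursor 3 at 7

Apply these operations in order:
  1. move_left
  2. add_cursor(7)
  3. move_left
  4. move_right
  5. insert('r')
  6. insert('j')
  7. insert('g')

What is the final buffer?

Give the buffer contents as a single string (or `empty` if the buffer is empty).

After op 1 (move_left): buffer="enhhfwzdvl" (len 10), cursors c1@2 c2@4 c3@6, authorship ..........
After op 2 (add_cursor(7)): buffer="enhhfwzdvl" (len 10), cursors c1@2 c2@4 c3@6 c4@7, authorship ..........
After op 3 (move_left): buffer="enhhfwzdvl" (len 10), cursors c1@1 c2@3 c3@5 c4@6, authorship ..........
After op 4 (move_right): buffer="enhhfwzdvl" (len 10), cursors c1@2 c2@4 c3@6 c4@7, authorship ..........
After op 5 (insert('r')): buffer="enrhhrfwrzrdvl" (len 14), cursors c1@3 c2@6 c3@9 c4@11, authorship ..1..2..3.4...
After op 6 (insert('j')): buffer="enrjhhrjfwrjzrjdvl" (len 18), cursors c1@4 c2@8 c3@12 c4@15, authorship ..11..22..33.44...
After op 7 (insert('g')): buffer="enrjghhrjgfwrjgzrjgdvl" (len 22), cursors c1@5 c2@10 c3@15 c4@19, authorship ..111..222..333.444...

Answer: enrjghhrjgfwrjgzrjgdvl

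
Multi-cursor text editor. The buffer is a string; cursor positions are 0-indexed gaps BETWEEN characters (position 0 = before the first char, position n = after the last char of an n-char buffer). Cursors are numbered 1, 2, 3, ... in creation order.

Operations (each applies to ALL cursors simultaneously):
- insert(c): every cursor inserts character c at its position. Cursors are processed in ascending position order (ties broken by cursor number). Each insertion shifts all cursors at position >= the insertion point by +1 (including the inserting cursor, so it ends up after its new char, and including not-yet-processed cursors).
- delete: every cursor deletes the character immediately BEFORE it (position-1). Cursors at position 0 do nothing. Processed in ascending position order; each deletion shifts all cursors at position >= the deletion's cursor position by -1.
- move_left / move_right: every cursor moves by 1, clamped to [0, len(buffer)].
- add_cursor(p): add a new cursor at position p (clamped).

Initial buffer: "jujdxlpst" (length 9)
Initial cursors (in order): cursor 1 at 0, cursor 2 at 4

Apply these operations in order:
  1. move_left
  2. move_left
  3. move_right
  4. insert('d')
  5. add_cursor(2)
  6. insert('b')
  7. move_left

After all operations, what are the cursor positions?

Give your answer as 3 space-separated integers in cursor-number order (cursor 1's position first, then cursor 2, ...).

After op 1 (move_left): buffer="jujdxlpst" (len 9), cursors c1@0 c2@3, authorship .........
After op 2 (move_left): buffer="jujdxlpst" (len 9), cursors c1@0 c2@2, authorship .........
After op 3 (move_right): buffer="jujdxlpst" (len 9), cursors c1@1 c2@3, authorship .........
After op 4 (insert('d')): buffer="jdujddxlpst" (len 11), cursors c1@2 c2@5, authorship .1..2......
After op 5 (add_cursor(2)): buffer="jdujddxlpst" (len 11), cursors c1@2 c3@2 c2@5, authorship .1..2......
After op 6 (insert('b')): buffer="jdbbujdbdxlpst" (len 14), cursors c1@4 c3@4 c2@8, authorship .113..22......
After op 7 (move_left): buffer="jdbbujdbdxlpst" (len 14), cursors c1@3 c3@3 c2@7, authorship .113..22......

Answer: 3 7 3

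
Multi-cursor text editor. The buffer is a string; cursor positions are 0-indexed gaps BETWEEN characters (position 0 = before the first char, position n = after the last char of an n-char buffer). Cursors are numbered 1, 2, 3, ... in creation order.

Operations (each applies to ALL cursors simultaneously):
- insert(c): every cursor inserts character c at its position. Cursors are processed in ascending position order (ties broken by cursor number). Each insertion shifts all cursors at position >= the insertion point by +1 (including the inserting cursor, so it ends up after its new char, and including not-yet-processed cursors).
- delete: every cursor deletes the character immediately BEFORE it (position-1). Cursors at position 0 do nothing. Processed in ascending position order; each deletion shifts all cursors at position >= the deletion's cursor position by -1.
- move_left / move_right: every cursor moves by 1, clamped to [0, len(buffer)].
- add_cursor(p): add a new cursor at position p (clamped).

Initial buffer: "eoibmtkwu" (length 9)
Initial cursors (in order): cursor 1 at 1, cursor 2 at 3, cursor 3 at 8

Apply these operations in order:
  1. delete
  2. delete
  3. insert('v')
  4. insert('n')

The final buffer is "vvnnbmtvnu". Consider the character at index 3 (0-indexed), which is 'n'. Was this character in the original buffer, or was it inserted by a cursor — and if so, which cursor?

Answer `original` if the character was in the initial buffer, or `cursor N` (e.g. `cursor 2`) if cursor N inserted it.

After op 1 (delete): buffer="obmtku" (len 6), cursors c1@0 c2@1 c3@5, authorship ......
After op 2 (delete): buffer="bmtu" (len 4), cursors c1@0 c2@0 c3@3, authorship ....
After op 3 (insert('v')): buffer="vvbmtvu" (len 7), cursors c1@2 c2@2 c3@6, authorship 12...3.
After op 4 (insert('n')): buffer="vvnnbmtvnu" (len 10), cursors c1@4 c2@4 c3@9, authorship 1212...33.
Authorship (.=original, N=cursor N): 1 2 1 2 . . . 3 3 .
Index 3: author = 2

Answer: cursor 2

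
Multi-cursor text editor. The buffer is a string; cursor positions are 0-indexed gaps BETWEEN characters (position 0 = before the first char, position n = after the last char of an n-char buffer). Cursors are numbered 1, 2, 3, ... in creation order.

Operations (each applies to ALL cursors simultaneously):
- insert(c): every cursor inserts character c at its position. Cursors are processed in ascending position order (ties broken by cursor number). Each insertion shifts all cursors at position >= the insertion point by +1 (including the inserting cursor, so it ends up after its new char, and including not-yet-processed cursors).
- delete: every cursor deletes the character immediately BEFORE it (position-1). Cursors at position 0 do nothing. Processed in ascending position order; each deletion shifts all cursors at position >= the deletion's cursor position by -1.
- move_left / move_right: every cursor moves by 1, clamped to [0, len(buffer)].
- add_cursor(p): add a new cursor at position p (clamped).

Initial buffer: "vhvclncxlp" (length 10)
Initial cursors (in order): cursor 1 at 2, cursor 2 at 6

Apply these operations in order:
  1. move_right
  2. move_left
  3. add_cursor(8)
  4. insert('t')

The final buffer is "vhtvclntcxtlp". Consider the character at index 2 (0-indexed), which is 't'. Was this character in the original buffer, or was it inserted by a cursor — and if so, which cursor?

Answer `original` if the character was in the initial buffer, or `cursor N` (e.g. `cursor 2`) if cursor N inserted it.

Answer: cursor 1

Derivation:
After op 1 (move_right): buffer="vhvclncxlp" (len 10), cursors c1@3 c2@7, authorship ..........
After op 2 (move_left): buffer="vhvclncxlp" (len 10), cursors c1@2 c2@6, authorship ..........
After op 3 (add_cursor(8)): buffer="vhvclncxlp" (len 10), cursors c1@2 c2@6 c3@8, authorship ..........
After op 4 (insert('t')): buffer="vhtvclntcxtlp" (len 13), cursors c1@3 c2@8 c3@11, authorship ..1....2..3..
Authorship (.=original, N=cursor N): . . 1 . . . . 2 . . 3 . .
Index 2: author = 1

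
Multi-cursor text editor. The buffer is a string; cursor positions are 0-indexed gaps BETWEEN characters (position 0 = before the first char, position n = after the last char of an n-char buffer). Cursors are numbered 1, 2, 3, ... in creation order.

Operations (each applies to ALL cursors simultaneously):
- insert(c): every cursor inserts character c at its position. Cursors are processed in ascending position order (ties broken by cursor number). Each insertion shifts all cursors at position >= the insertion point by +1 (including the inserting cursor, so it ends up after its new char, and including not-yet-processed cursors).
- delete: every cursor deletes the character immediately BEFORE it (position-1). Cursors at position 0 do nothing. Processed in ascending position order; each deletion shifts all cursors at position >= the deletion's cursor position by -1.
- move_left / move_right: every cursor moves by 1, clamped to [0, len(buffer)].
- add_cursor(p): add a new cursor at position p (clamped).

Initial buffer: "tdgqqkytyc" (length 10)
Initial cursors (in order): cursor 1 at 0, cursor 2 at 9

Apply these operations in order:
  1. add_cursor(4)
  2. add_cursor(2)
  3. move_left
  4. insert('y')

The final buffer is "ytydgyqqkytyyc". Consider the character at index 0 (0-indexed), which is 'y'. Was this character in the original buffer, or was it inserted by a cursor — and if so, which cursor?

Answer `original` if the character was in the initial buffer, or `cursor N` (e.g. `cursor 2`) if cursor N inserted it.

Answer: cursor 1

Derivation:
After op 1 (add_cursor(4)): buffer="tdgqqkytyc" (len 10), cursors c1@0 c3@4 c2@9, authorship ..........
After op 2 (add_cursor(2)): buffer="tdgqqkytyc" (len 10), cursors c1@0 c4@2 c3@4 c2@9, authorship ..........
After op 3 (move_left): buffer="tdgqqkytyc" (len 10), cursors c1@0 c4@1 c3@3 c2@8, authorship ..........
After op 4 (insert('y')): buffer="ytydgyqqkytyyc" (len 14), cursors c1@1 c4@3 c3@6 c2@12, authorship 1.4..3.....2..
Authorship (.=original, N=cursor N): 1 . 4 . . 3 . . . . . 2 . .
Index 0: author = 1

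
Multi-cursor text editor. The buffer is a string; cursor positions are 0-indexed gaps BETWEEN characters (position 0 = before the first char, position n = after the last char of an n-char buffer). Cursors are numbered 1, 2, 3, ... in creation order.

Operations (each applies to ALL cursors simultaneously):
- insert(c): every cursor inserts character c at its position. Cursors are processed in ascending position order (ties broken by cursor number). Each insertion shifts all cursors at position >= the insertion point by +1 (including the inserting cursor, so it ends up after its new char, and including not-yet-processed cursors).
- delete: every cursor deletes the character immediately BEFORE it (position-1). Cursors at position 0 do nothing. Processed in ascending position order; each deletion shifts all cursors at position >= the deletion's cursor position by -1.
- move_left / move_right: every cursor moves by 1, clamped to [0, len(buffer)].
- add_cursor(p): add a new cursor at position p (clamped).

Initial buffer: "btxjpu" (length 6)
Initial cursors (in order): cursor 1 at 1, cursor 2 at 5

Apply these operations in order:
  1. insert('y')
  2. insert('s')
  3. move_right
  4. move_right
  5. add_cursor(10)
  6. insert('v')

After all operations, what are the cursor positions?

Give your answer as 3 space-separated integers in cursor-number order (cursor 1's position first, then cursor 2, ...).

After op 1 (insert('y')): buffer="bytxjpyu" (len 8), cursors c1@2 c2@7, authorship .1....2.
After op 2 (insert('s')): buffer="bystxjpysu" (len 10), cursors c1@3 c2@9, authorship .11....22.
After op 3 (move_right): buffer="bystxjpysu" (len 10), cursors c1@4 c2@10, authorship .11....22.
After op 4 (move_right): buffer="bystxjpysu" (len 10), cursors c1@5 c2@10, authorship .11....22.
After op 5 (add_cursor(10)): buffer="bystxjpysu" (len 10), cursors c1@5 c2@10 c3@10, authorship .11....22.
After op 6 (insert('v')): buffer="bystxvjpysuvv" (len 13), cursors c1@6 c2@13 c3@13, authorship .11..1..22.23

Answer: 6 13 13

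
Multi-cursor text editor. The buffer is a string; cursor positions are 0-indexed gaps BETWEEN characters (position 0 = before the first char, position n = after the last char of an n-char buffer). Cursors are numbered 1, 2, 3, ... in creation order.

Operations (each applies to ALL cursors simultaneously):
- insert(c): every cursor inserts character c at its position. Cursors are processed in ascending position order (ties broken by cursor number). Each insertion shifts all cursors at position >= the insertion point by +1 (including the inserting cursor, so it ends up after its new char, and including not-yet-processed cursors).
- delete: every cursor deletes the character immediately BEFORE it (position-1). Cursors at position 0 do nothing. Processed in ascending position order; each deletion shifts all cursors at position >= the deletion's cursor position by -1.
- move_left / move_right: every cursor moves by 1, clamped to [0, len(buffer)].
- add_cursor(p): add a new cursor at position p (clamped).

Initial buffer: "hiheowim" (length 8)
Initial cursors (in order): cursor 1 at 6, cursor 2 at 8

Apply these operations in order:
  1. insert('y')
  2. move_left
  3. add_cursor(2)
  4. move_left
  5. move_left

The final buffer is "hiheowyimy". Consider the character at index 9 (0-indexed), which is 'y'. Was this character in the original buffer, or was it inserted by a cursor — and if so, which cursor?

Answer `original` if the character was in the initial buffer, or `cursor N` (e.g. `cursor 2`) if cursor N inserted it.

After op 1 (insert('y')): buffer="hiheowyimy" (len 10), cursors c1@7 c2@10, authorship ......1..2
After op 2 (move_left): buffer="hiheowyimy" (len 10), cursors c1@6 c2@9, authorship ......1..2
After op 3 (add_cursor(2)): buffer="hiheowyimy" (len 10), cursors c3@2 c1@6 c2@9, authorship ......1..2
After op 4 (move_left): buffer="hiheowyimy" (len 10), cursors c3@1 c1@5 c2@8, authorship ......1..2
After op 5 (move_left): buffer="hiheowyimy" (len 10), cursors c3@0 c1@4 c2@7, authorship ......1..2
Authorship (.=original, N=cursor N): . . . . . . 1 . . 2
Index 9: author = 2

Answer: cursor 2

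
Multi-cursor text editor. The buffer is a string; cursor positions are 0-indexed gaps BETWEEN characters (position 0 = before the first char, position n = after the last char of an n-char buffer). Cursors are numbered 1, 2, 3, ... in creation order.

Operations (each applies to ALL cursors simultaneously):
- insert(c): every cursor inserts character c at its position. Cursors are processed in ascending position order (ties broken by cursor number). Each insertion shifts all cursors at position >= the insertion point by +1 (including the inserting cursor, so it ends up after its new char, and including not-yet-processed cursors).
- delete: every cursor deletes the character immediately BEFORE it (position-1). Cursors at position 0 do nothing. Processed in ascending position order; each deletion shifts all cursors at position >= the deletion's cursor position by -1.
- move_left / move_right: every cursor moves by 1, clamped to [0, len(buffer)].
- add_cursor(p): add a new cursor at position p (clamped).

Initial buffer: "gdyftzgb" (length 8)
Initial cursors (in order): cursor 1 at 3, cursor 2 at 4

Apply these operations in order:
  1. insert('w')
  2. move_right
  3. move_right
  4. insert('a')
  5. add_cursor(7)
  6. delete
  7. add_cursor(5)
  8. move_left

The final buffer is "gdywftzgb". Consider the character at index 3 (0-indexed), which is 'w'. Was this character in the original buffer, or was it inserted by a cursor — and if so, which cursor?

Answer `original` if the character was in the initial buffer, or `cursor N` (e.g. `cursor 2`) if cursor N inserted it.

After op 1 (insert('w')): buffer="gdywfwtzgb" (len 10), cursors c1@4 c2@6, authorship ...1.2....
After op 2 (move_right): buffer="gdywfwtzgb" (len 10), cursors c1@5 c2@7, authorship ...1.2....
After op 3 (move_right): buffer="gdywfwtzgb" (len 10), cursors c1@6 c2@8, authorship ...1.2....
After op 4 (insert('a')): buffer="gdywfwatzagb" (len 12), cursors c1@7 c2@10, authorship ...1.21..2..
After op 5 (add_cursor(7)): buffer="gdywfwatzagb" (len 12), cursors c1@7 c3@7 c2@10, authorship ...1.21..2..
After op 6 (delete): buffer="gdywftzgb" (len 9), cursors c1@5 c3@5 c2@7, authorship ...1.....
After op 7 (add_cursor(5)): buffer="gdywftzgb" (len 9), cursors c1@5 c3@5 c4@5 c2@7, authorship ...1.....
After op 8 (move_left): buffer="gdywftzgb" (len 9), cursors c1@4 c3@4 c4@4 c2@6, authorship ...1.....
Authorship (.=original, N=cursor N): . . . 1 . . . . .
Index 3: author = 1

Answer: cursor 1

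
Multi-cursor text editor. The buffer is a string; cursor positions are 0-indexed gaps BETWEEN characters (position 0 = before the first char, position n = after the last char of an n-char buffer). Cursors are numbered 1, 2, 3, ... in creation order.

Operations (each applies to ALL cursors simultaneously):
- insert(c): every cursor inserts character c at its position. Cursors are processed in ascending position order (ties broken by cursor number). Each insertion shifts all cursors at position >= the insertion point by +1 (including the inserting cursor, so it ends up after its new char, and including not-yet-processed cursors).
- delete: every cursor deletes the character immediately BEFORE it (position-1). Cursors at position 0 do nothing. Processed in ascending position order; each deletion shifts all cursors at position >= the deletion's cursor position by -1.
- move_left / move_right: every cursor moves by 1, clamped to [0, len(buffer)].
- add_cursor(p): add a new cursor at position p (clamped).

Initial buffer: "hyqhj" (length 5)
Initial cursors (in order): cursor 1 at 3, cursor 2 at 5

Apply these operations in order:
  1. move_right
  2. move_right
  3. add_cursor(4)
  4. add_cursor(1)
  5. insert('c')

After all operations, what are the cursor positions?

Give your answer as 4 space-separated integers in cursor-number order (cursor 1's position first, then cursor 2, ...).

Answer: 9 9 6 2

Derivation:
After op 1 (move_right): buffer="hyqhj" (len 5), cursors c1@4 c2@5, authorship .....
After op 2 (move_right): buffer="hyqhj" (len 5), cursors c1@5 c2@5, authorship .....
After op 3 (add_cursor(4)): buffer="hyqhj" (len 5), cursors c3@4 c1@5 c2@5, authorship .....
After op 4 (add_cursor(1)): buffer="hyqhj" (len 5), cursors c4@1 c3@4 c1@5 c2@5, authorship .....
After op 5 (insert('c')): buffer="hcyqhcjcc" (len 9), cursors c4@2 c3@6 c1@9 c2@9, authorship .4...3.12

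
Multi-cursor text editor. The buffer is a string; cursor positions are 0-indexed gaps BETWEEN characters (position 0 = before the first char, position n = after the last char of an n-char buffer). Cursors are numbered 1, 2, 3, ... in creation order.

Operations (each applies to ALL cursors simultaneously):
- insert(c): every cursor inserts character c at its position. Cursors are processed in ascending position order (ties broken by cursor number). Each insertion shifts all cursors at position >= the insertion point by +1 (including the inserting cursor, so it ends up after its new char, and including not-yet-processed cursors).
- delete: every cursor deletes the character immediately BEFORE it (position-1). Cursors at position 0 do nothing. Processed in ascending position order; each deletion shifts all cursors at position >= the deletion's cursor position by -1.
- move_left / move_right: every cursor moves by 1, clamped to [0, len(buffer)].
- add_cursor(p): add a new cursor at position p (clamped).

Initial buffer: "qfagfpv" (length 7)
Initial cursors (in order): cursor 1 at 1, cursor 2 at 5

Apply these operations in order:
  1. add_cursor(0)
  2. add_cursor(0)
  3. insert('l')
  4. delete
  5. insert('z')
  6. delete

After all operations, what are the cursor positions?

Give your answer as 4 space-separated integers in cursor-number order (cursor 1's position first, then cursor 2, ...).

After op 1 (add_cursor(0)): buffer="qfagfpv" (len 7), cursors c3@0 c1@1 c2@5, authorship .......
After op 2 (add_cursor(0)): buffer="qfagfpv" (len 7), cursors c3@0 c4@0 c1@1 c2@5, authorship .......
After op 3 (insert('l')): buffer="llqlfagflpv" (len 11), cursors c3@2 c4@2 c1@4 c2@9, authorship 34.1....2..
After op 4 (delete): buffer="qfagfpv" (len 7), cursors c3@0 c4@0 c1@1 c2@5, authorship .......
After op 5 (insert('z')): buffer="zzqzfagfzpv" (len 11), cursors c3@2 c4@2 c1@4 c2@9, authorship 34.1....2..
After op 6 (delete): buffer="qfagfpv" (len 7), cursors c3@0 c4@0 c1@1 c2@5, authorship .......

Answer: 1 5 0 0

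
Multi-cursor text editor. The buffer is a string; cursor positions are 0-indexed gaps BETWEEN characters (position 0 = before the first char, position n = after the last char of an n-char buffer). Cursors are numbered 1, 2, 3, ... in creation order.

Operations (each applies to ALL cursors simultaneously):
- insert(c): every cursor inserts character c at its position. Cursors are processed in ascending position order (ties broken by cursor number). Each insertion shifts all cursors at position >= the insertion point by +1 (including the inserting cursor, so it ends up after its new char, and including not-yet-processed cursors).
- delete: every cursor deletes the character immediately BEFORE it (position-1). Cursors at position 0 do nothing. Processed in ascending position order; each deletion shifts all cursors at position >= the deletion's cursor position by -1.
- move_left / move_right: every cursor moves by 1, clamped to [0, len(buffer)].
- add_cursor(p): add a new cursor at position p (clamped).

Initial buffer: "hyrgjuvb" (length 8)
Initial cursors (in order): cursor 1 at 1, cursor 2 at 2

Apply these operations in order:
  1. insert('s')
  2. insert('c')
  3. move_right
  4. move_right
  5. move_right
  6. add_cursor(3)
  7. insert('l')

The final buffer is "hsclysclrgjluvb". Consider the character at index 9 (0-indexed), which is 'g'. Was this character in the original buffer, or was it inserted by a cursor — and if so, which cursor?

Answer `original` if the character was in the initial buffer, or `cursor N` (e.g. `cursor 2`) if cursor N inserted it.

After op 1 (insert('s')): buffer="hsysrgjuvb" (len 10), cursors c1@2 c2@4, authorship .1.2......
After op 2 (insert('c')): buffer="hscyscrgjuvb" (len 12), cursors c1@3 c2@6, authorship .11.22......
After op 3 (move_right): buffer="hscyscrgjuvb" (len 12), cursors c1@4 c2@7, authorship .11.22......
After op 4 (move_right): buffer="hscyscrgjuvb" (len 12), cursors c1@5 c2@8, authorship .11.22......
After op 5 (move_right): buffer="hscyscrgjuvb" (len 12), cursors c1@6 c2@9, authorship .11.22......
After op 6 (add_cursor(3)): buffer="hscyscrgjuvb" (len 12), cursors c3@3 c1@6 c2@9, authorship .11.22......
After op 7 (insert('l')): buffer="hsclysclrgjluvb" (len 15), cursors c3@4 c1@8 c2@12, authorship .113.221...2...
Authorship (.=original, N=cursor N): . 1 1 3 . 2 2 1 . . . 2 . . .
Index 9: author = original

Answer: original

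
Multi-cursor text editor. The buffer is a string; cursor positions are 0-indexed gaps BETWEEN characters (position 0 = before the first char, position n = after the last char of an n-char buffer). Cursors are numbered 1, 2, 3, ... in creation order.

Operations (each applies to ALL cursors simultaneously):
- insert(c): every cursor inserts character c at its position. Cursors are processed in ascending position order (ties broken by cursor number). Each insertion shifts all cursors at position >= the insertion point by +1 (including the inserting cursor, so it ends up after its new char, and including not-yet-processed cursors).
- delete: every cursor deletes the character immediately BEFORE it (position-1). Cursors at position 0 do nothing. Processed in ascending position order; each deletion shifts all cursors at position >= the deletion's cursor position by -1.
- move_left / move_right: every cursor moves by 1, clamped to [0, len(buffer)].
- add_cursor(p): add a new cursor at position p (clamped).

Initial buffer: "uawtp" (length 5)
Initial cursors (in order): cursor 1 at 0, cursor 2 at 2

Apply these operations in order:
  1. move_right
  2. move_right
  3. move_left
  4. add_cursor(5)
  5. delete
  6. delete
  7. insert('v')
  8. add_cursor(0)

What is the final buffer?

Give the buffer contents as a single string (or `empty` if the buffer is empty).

After op 1 (move_right): buffer="uawtp" (len 5), cursors c1@1 c2@3, authorship .....
After op 2 (move_right): buffer="uawtp" (len 5), cursors c1@2 c2@4, authorship .....
After op 3 (move_left): buffer="uawtp" (len 5), cursors c1@1 c2@3, authorship .....
After op 4 (add_cursor(5)): buffer="uawtp" (len 5), cursors c1@1 c2@3 c3@5, authorship .....
After op 5 (delete): buffer="at" (len 2), cursors c1@0 c2@1 c3@2, authorship ..
After op 6 (delete): buffer="" (len 0), cursors c1@0 c2@0 c3@0, authorship 
After op 7 (insert('v')): buffer="vvv" (len 3), cursors c1@3 c2@3 c3@3, authorship 123
After op 8 (add_cursor(0)): buffer="vvv" (len 3), cursors c4@0 c1@3 c2@3 c3@3, authorship 123

Answer: vvv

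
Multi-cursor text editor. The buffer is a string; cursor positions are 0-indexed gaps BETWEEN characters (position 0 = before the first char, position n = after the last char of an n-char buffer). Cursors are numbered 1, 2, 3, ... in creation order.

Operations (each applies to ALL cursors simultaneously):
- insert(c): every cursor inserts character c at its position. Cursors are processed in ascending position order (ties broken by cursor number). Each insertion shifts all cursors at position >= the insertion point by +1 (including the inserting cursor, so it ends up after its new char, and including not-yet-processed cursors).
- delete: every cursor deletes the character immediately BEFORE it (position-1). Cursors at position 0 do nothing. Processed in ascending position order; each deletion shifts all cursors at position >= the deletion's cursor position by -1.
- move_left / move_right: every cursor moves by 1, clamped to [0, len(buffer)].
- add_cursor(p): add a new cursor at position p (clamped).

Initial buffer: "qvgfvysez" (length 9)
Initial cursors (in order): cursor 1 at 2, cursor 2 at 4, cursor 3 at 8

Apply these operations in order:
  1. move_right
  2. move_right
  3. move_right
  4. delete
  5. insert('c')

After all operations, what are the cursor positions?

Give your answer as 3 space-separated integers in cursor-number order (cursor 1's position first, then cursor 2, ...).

After op 1 (move_right): buffer="qvgfvysez" (len 9), cursors c1@3 c2@5 c3@9, authorship .........
After op 2 (move_right): buffer="qvgfvysez" (len 9), cursors c1@4 c2@6 c3@9, authorship .........
After op 3 (move_right): buffer="qvgfvysez" (len 9), cursors c1@5 c2@7 c3@9, authorship .........
After op 4 (delete): buffer="qvgfye" (len 6), cursors c1@4 c2@5 c3@6, authorship ......
After op 5 (insert('c')): buffer="qvgfcycec" (len 9), cursors c1@5 c2@7 c3@9, authorship ....1.2.3

Answer: 5 7 9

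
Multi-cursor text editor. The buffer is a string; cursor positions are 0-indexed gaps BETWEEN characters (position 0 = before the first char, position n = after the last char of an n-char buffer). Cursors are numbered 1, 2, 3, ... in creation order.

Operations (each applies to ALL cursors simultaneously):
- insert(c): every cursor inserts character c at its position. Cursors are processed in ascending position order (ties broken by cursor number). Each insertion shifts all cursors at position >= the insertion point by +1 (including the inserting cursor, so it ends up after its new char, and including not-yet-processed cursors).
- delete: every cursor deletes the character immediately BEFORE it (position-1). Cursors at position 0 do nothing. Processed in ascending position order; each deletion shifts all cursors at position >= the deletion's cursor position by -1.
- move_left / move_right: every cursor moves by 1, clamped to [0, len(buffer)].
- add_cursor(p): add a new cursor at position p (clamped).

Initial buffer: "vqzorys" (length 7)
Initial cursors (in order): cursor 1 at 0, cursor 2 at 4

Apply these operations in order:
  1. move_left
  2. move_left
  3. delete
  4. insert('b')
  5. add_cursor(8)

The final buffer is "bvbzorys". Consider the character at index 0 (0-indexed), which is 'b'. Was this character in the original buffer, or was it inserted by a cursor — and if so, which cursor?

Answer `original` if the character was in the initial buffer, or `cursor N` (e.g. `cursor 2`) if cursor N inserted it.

After op 1 (move_left): buffer="vqzorys" (len 7), cursors c1@0 c2@3, authorship .......
After op 2 (move_left): buffer="vqzorys" (len 7), cursors c1@0 c2@2, authorship .......
After op 3 (delete): buffer="vzorys" (len 6), cursors c1@0 c2@1, authorship ......
After op 4 (insert('b')): buffer="bvbzorys" (len 8), cursors c1@1 c2@3, authorship 1.2.....
After op 5 (add_cursor(8)): buffer="bvbzorys" (len 8), cursors c1@1 c2@3 c3@8, authorship 1.2.....
Authorship (.=original, N=cursor N): 1 . 2 . . . . .
Index 0: author = 1

Answer: cursor 1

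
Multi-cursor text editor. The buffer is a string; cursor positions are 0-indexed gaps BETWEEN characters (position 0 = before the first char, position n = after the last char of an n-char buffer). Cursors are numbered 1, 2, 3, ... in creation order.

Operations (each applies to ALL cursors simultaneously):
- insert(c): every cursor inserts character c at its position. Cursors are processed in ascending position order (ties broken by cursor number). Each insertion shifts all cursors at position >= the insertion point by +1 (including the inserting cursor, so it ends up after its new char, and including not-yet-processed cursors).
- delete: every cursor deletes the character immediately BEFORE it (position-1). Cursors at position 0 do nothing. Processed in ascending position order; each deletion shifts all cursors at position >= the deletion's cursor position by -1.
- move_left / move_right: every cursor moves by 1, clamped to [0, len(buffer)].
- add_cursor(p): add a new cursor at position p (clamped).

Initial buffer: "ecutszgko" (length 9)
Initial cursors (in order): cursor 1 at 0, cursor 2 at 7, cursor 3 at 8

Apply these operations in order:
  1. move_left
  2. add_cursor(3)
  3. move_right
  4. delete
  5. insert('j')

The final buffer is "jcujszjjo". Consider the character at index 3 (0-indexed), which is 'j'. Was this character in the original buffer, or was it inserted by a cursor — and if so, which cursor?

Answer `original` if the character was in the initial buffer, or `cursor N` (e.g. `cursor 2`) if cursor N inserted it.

After op 1 (move_left): buffer="ecutszgko" (len 9), cursors c1@0 c2@6 c3@7, authorship .........
After op 2 (add_cursor(3)): buffer="ecutszgko" (len 9), cursors c1@0 c4@3 c2@6 c3@7, authorship .........
After op 3 (move_right): buffer="ecutszgko" (len 9), cursors c1@1 c4@4 c2@7 c3@8, authorship .........
After op 4 (delete): buffer="cuszo" (len 5), cursors c1@0 c4@2 c2@4 c3@4, authorship .....
After op 5 (insert('j')): buffer="jcujszjjo" (len 9), cursors c1@1 c4@4 c2@8 c3@8, authorship 1..4..23.
Authorship (.=original, N=cursor N): 1 . . 4 . . 2 3 .
Index 3: author = 4

Answer: cursor 4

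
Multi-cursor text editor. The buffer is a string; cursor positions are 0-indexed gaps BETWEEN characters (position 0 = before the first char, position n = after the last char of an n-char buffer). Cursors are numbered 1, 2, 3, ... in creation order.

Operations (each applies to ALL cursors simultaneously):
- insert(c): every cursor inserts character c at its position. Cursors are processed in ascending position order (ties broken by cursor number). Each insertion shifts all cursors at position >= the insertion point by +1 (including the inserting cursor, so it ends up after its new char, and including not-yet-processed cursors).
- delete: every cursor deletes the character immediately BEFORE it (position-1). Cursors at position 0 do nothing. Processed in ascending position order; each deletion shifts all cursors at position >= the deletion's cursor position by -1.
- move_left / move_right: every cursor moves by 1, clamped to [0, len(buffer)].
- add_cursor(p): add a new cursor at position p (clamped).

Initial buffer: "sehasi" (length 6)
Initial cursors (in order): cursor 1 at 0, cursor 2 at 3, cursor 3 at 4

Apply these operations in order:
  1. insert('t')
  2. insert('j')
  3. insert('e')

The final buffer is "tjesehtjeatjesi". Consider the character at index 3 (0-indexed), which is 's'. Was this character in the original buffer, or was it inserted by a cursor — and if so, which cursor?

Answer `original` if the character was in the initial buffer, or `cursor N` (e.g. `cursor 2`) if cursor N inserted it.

Answer: original

Derivation:
After op 1 (insert('t')): buffer="tsehtatsi" (len 9), cursors c1@1 c2@5 c3@7, authorship 1...2.3..
After op 2 (insert('j')): buffer="tjsehtjatjsi" (len 12), cursors c1@2 c2@7 c3@10, authorship 11...22.33..
After op 3 (insert('e')): buffer="tjesehtjeatjesi" (len 15), cursors c1@3 c2@9 c3@13, authorship 111...222.333..
Authorship (.=original, N=cursor N): 1 1 1 . . . 2 2 2 . 3 3 3 . .
Index 3: author = original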